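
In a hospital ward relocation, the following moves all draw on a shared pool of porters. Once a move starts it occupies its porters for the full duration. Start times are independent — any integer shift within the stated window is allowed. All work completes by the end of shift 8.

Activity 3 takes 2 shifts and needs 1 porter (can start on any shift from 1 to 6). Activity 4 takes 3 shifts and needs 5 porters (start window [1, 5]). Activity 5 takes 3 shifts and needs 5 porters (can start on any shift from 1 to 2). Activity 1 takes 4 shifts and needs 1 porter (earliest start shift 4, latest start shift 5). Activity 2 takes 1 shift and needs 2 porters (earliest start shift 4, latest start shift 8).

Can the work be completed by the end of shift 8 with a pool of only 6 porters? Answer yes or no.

Schedule Activity 3@1, Activity 4@4, Activity 5@1, Activity 1@4, Activity 2@7: s1:6  s2:6  s3:5  s4:6  s5:6  s6:6  s7:3  s8:0 — peak 6 ≤ 6.

yes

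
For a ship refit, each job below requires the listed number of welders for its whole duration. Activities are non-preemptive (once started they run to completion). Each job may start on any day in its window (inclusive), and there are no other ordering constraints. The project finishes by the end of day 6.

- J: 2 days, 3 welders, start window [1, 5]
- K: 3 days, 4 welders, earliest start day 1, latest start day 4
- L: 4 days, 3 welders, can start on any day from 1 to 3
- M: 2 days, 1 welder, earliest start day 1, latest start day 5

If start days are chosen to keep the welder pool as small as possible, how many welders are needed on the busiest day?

Early-start (J@1, K@1, L@1, M@1) gives peak 11: d1:11  d2:11  d3:7  d4:3  d5:0  d6:0.
Shift L→3, M→4.
Schedule J@1, K@1, L@3, M@4: d1:7  d2:7  d3:7  d4:4  d5:4  d6:3 — peak 7.

7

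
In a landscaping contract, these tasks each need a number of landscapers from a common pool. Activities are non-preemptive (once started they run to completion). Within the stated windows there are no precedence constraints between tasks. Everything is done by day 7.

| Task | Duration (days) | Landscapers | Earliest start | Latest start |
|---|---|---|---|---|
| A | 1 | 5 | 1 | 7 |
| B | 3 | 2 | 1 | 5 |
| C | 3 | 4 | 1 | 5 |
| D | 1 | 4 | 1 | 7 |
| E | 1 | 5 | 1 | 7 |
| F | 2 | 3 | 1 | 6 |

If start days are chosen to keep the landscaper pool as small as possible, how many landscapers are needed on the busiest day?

7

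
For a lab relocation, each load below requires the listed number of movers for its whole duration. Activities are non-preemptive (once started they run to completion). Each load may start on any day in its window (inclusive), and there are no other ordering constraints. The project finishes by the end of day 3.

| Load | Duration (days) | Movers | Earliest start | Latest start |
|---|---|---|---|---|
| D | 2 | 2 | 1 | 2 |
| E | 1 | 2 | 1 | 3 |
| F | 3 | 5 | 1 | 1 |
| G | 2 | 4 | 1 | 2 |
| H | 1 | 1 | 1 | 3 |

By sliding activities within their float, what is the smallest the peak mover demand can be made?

Early-start (D@1, E@1, F@1, G@1, H@1) gives peak 14: d1:14  d2:11  d3:5.
Shift G→2.
Schedule D@1, E@1, F@1, G@2, H@1: d1:10  d2:11  d3:9 — peak 11.

11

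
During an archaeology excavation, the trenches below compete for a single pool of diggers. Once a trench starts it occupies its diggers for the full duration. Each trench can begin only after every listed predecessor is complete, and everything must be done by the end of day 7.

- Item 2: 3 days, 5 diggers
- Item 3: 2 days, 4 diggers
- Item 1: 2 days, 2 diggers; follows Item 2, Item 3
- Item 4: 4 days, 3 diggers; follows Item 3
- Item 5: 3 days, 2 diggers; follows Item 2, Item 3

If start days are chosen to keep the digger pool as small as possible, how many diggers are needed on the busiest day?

9

Schedule Item 2@1, Item 3@1, Item 1@4, Item 4@3, Item 5@4: d1:9  d2:9  d3:8  d4:7  d5:7  d6:5  d7:0 — peak 9.
No arrangement of the 24 feasible schedules does better.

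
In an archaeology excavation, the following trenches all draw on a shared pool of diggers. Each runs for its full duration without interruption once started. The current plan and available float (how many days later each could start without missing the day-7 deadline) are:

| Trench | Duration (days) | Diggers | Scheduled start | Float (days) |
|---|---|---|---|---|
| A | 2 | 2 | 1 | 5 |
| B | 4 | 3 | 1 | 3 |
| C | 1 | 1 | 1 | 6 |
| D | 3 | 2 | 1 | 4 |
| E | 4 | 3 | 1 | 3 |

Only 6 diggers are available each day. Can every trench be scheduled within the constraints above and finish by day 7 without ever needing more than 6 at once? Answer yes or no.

Schedule A@1, B@1, C@1, D@5, E@3: d1:6  d2:5  d3:6  d4:6  d5:5  d6:5  d7:2 — peak 6 ≤ 6.

yes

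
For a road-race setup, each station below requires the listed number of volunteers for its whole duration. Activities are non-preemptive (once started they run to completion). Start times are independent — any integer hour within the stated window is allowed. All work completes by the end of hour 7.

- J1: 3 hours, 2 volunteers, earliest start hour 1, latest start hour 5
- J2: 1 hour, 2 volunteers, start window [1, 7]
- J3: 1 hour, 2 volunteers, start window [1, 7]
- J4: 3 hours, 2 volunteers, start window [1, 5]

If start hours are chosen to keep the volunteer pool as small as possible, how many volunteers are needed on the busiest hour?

Early-start (J1@1, J2@1, J3@1, J4@1) gives peak 8: h1:8  h2:4  h3:4  h4:0  h5:0  h6:0  h7:0.
Shift J3→2, J4→3.
Schedule J1@1, J2@1, J3@2, J4@3: h1:4  h2:4  h3:4  h4:2  h5:2  h6:0  h7:0 — peak 4.

4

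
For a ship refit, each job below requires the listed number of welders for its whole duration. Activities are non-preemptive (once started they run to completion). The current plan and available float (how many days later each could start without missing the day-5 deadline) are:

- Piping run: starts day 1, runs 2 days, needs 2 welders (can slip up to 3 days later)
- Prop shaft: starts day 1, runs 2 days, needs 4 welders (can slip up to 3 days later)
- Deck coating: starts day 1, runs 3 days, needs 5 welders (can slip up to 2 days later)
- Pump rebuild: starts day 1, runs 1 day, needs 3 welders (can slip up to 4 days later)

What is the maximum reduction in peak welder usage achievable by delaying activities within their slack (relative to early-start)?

7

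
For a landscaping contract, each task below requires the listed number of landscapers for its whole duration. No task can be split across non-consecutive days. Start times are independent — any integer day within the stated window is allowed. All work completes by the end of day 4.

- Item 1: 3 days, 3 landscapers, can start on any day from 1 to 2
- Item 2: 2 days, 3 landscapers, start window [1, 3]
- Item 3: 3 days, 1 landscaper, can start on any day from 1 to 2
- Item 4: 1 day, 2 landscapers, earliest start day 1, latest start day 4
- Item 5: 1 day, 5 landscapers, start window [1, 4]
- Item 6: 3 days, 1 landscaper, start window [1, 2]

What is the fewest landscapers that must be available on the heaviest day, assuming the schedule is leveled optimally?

Early-start (Item 1@1, Item 2@1, Item 3@1, Item 4@1, Item 5@1, Item 6@1) gives peak 15: d1:15  d2:8  d3:5  d4:0.
Shift Item 4→3, Item 5→4.
Schedule Item 1@1, Item 2@1, Item 3@1, Item 4@3, Item 5@4, Item 6@1: d1:8  d2:8  d3:7  d4:5 — peak 8.

8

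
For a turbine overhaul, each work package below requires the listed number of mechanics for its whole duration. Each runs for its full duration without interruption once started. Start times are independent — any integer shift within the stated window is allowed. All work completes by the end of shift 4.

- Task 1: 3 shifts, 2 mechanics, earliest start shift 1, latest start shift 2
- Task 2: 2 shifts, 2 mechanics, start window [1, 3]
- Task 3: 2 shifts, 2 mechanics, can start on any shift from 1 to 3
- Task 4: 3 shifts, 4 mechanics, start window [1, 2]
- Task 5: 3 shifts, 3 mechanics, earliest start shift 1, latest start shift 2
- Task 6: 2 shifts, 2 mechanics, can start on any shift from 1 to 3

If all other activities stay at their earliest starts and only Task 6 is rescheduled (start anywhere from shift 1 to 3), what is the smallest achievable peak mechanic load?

13

Task 6@1: s1:15  s2:15  s3:9  s4:0 → peak 15
Task 6@2: s1:13  s2:15  s3:11  s4:0 → peak 15
Task 6@3: s1:13  s2:13  s3:11  s4:2 → peak 13
Best is Task 6@3, peak 13.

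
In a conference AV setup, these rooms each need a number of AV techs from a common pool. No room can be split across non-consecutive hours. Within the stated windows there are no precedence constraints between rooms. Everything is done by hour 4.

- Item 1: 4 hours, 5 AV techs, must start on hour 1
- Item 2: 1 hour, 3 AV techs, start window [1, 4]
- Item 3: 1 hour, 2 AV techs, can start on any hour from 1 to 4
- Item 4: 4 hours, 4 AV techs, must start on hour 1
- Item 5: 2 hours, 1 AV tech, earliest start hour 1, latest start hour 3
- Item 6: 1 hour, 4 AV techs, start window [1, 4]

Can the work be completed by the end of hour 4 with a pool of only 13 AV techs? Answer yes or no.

yes

Schedule Item 1@1, Item 2@1, Item 3@2, Item 4@1, Item 5@1, Item 6@3: h1:13  h2:12  h3:13  h4:9 — peak 13 ≤ 13.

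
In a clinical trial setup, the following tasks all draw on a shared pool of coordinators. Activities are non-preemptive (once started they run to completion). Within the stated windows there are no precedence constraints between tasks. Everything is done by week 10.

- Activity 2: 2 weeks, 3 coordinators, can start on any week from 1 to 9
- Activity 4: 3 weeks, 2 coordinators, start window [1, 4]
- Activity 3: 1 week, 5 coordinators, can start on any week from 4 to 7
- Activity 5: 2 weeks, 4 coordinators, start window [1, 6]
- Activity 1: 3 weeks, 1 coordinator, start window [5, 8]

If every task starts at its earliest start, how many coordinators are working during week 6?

1

At early start, week 6 has: Activity 1.
Demand: 1 = 1.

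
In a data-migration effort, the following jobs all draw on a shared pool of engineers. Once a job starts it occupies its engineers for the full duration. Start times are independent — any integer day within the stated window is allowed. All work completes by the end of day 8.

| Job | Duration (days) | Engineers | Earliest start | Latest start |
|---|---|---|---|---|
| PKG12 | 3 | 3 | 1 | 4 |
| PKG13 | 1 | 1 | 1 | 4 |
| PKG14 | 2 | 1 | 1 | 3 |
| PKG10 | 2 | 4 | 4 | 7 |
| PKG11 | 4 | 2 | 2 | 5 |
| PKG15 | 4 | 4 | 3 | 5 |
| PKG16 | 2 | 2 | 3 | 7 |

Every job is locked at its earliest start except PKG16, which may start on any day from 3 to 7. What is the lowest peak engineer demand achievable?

PKG16@3: d1:5  d2:6  d3:11  d4:12  d5:10  d6:4  d7:0  d8:0 → peak 12
PKG16@4: d1:5  d2:6  d3:9  d4:12  d5:12  d6:4  d7:0  d8:0 → peak 12
PKG16@5: d1:5  d2:6  d3:9  d4:10  d5:12  d6:6  d7:0  d8:0 → peak 12
PKG16@6: d1:5  d2:6  d3:9  d4:10  d5:10  d6:6  d7:2  d8:0 → peak 10
PKG16@7: d1:5  d2:6  d3:9  d4:10  d5:10  d6:4  d7:2  d8:2 → peak 10
Best is PKG16@6, peak 10.

10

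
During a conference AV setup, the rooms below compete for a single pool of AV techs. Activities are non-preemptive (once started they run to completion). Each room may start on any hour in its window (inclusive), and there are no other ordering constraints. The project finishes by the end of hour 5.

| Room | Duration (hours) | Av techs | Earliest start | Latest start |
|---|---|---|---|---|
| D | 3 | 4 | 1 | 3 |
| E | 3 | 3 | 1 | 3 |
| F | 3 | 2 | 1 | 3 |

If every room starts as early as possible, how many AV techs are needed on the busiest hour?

Early-start schedule: D@1, E@1, F@1.
Load per hour: hour 1: 9, hour 2: 9, hour 3: 9, hour 4: 0, hour 5: 0.
Peak is 9.

9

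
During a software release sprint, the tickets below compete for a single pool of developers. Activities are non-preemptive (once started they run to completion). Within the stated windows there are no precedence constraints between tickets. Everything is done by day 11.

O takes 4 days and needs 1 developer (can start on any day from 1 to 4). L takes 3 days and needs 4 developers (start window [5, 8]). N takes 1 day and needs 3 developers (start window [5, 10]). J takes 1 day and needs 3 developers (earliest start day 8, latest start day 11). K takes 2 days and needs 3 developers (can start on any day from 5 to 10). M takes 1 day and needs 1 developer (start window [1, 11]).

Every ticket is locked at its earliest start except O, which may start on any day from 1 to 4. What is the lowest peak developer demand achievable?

10

O@1: d1:2  d2:1  d3:1  d4:1  d5:10  d6:7  d7:4  d8:3  d9:0  d10:0  d11:0 → peak 10
O@2: d1:1  d2:1  d3:1  d4:1  d5:11  d6:7  d7:4  d8:3  d9:0  d10:0  d11:0 → peak 11
O@3: d1:1  d2:0  d3:1  d4:1  d5:11  d6:8  d7:4  d8:3  d9:0  d10:0  d11:0 → peak 11
O@4: d1:1  d2:0  d3:0  d4:1  d5:11  d6:8  d7:5  d8:3  d9:0  d10:0  d11:0 → peak 11
Best is O@1, peak 10.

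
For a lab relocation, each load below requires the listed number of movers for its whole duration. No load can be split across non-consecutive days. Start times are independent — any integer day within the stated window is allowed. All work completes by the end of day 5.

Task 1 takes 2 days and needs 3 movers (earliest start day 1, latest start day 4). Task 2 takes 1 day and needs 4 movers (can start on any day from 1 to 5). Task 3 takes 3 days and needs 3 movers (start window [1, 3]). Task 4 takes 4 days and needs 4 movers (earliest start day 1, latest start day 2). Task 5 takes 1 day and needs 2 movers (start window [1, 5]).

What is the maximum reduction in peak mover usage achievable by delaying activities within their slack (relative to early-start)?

Early-start peak: d1:16  d2:10  d3:7  d4:4  d5:0 ⇒ 16.
Leveled (Task 1@1, Task 2@1, Task 3@3, Task 4@2, Task 5@1): d1:9  d2:7  d3:7  d4:7  d5:7 ⇒ 9.
Reduction 16 − 9 = 7.

7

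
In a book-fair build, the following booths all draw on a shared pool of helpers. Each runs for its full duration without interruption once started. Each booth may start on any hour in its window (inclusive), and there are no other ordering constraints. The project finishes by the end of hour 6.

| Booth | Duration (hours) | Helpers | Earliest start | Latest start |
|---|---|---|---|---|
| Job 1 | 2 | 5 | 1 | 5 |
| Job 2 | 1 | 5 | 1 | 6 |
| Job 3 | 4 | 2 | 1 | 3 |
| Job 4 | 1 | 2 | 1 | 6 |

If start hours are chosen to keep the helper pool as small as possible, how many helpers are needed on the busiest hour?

7

Early-start (Job 1@1, Job 2@1, Job 3@1, Job 4@1) gives peak 14: h1:14  h2:7  h3:2  h4:2  h5:0  h6:0.
Shift Job 2→3, Job 4→4.
Schedule Job 1@1, Job 2@3, Job 3@1, Job 4@4: h1:7  h2:7  h3:7  h4:4  h5:0  h6:0 — peak 7.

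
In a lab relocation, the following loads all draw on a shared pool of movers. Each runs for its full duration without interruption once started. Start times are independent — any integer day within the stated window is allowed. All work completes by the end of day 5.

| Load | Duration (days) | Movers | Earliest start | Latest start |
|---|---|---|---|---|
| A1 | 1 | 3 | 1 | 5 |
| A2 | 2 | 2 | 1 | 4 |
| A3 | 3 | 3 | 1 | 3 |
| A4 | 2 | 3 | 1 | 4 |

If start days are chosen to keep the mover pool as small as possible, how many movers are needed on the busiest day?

Early-start (A1@1, A2@1, A3@1, A4@1) gives peak 11: d1:11  d2:8  d3:3  d4:0  d5:0.
Shift A3→2, A4→3.
Schedule A1@1, A2@1, A3@2, A4@3: d1:5  d2:5  d3:6  d4:6  d5:0 — peak 6.

6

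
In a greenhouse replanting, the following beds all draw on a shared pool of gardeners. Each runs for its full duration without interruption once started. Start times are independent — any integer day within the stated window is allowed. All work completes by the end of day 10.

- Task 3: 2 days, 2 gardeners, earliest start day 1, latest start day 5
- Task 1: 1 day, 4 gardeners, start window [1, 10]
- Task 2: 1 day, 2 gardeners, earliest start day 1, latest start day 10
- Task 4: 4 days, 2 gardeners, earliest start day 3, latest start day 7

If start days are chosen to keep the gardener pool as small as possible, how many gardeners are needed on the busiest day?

Early-start (Task 3@1, Task 1@1, Task 2@1, Task 4@3) gives peak 8: d1:8  d2:2  d3:2  d4:2  d5:2  d6:2  d7:0  d8:0  d9:0  d10:0.
Shift Task 1→3, Task 4→4.
Schedule Task 3@1, Task 1@3, Task 2@1, Task 4@4: d1:4  d2:2  d3:4  d4:2  d5:2  d6:2  d7:2  d8:0  d9:0  d10:0 — peak 4.

4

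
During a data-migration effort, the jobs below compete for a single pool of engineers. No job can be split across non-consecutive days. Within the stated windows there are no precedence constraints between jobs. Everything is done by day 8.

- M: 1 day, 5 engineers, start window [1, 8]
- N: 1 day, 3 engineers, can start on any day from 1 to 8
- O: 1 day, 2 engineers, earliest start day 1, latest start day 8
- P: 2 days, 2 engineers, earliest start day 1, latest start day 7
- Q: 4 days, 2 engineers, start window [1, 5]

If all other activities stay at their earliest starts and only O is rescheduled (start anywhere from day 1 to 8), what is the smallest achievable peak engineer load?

12

O@1: d1:14  d2:4  d3:2  d4:2  d5:0  d6:0  d7:0  d8:0 → peak 14
O@2: d1:12  d2:6  d3:2  d4:2  d5:0  d6:0  d7:0  d8:0 → peak 12
O@3: d1:12  d2:4  d3:4  d4:2  d5:0  d6:0  d7:0  d8:0 → peak 12
O@4: d1:12  d2:4  d3:2  d4:4  d5:0  d6:0  d7:0  d8:0 → peak 12
O@5: d1:12  d2:4  d3:2  d4:2  d5:2  d6:0  d7:0  d8:0 → peak 12
O@6: d1:12  d2:4  d3:2  d4:2  d5:0  d6:2  d7:0  d8:0 → peak 12
O@7: d1:12  d2:4  d3:2  d4:2  d5:0  d6:0  d7:2  d8:0 → peak 12
O@8: d1:12  d2:4  d3:2  d4:2  d5:0  d6:0  d7:0  d8:2 → peak 12
Best is O@2, peak 12.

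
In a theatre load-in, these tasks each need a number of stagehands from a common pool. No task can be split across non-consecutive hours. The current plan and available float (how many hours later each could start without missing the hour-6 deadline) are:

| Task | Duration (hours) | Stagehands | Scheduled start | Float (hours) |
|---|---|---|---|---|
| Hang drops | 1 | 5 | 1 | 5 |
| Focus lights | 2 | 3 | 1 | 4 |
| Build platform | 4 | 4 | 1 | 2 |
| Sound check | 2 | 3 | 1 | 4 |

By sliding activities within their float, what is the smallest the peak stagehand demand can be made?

Early-start (Hang drops@1, Focus lights@1, Build platform@1, Sound check@1) gives peak 15: h1:15  h2:10  h3:4  h4:4  h5:0  h6:0.
Shift Focus lights→2, Build platform→2, Sound check→4.
Schedule Hang drops@1, Focus lights@2, Build platform@2, Sound check@4: h1:5  h2:7  h3:7  h4:7  h5:7  h6:0 — peak 7.

7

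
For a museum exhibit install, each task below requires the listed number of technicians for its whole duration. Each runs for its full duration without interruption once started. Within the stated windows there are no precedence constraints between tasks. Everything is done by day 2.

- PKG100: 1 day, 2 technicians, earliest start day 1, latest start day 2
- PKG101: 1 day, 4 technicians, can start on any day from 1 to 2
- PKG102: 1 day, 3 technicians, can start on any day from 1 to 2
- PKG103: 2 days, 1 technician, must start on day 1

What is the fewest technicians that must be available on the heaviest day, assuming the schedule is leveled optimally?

Early-start (PKG100@1, PKG101@1, PKG102@1, PKG103@1) gives peak 10: d1:10  d2:1.
Shift PKG101→2.
Schedule PKG100@1, PKG101@2, PKG102@1, PKG103@1: d1:6  d2:5 — peak 6.
Total technician-days = 11 over 2 days ⇒ peak ≥ ⌈11/2⌉ = 6, so 6 is optimal.

6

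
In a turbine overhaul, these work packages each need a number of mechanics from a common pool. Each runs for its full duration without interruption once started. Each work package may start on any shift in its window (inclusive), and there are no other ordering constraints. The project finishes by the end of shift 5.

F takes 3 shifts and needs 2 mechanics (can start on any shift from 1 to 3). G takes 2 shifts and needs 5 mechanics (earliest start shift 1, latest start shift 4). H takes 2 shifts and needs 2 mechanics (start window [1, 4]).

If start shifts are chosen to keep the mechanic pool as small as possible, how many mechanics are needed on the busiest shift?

5

Early-start (F@1, G@1, H@1) gives peak 9: s1:9  s2:9  s3:2  s4:0  s5:0.
Shift G→4.
Schedule F@1, G@4, H@1: s1:4  s2:4  s3:2  s4:5  s5:5 — peak 5.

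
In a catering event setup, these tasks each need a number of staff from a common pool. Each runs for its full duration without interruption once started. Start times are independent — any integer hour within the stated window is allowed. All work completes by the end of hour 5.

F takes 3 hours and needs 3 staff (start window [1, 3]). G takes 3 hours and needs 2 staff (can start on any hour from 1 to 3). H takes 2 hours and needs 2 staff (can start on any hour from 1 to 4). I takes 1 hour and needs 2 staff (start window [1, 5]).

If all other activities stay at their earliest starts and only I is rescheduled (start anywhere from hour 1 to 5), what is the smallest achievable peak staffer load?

7

I@1: h1:9  h2:7  h3:5  h4:0  h5:0 → peak 9
I@2: h1:7  h2:9  h3:5  h4:0  h5:0 → peak 9
I@3: h1:7  h2:7  h3:7  h4:0  h5:0 → peak 7
I@4: h1:7  h2:7  h3:5  h4:2  h5:0 → peak 7
I@5: h1:7  h2:7  h3:5  h4:0  h5:2 → peak 7
Best is I@3, peak 7.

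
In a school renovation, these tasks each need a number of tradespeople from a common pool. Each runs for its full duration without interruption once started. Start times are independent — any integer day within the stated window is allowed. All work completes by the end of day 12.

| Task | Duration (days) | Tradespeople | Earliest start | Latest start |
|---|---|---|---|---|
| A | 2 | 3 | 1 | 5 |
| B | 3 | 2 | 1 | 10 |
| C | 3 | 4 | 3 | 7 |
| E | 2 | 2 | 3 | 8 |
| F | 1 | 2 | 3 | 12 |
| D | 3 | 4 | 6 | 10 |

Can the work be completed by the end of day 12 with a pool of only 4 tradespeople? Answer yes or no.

yes

Schedule A@1, B@3, C@6, E@3, F@5, D@9: d1:3  d2:3  d3:4  d4:4  d5:4  d6:4  d7:4  d8:4  d9:4  d10:4  d11:4  d12:0 — peak 4 ≤ 4.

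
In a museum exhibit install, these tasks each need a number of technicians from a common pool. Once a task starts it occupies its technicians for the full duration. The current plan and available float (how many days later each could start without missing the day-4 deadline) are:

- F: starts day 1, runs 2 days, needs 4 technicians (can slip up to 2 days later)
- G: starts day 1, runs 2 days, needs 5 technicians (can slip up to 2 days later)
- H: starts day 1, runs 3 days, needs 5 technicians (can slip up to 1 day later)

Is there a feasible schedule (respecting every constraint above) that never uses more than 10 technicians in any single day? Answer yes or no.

yes

Schedule F@1, G@3, H@1: d1:9  d2:9  d3:10  d4:5 — peak 10 ≤ 10.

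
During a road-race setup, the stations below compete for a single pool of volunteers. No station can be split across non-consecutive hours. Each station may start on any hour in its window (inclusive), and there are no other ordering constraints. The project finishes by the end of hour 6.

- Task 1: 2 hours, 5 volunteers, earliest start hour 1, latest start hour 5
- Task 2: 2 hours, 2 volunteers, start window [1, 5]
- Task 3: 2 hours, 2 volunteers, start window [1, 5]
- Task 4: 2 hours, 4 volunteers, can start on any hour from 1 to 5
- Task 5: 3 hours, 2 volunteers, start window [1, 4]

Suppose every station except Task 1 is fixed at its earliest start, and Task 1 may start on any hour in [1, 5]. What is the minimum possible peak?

10

Task 1@1: h1:15  h2:15  h3:2  h4:0  h5:0  h6:0 → peak 15
Task 1@2: h1:10  h2:15  h3:7  h4:0  h5:0  h6:0 → peak 15
Task 1@3: h1:10  h2:10  h3:7  h4:5  h5:0  h6:0 → peak 10
Task 1@4: h1:10  h2:10  h3:2  h4:5  h5:5  h6:0 → peak 10
Task 1@5: h1:10  h2:10  h3:2  h4:0  h5:5  h6:5 → peak 10
Best is Task 1@3, peak 10.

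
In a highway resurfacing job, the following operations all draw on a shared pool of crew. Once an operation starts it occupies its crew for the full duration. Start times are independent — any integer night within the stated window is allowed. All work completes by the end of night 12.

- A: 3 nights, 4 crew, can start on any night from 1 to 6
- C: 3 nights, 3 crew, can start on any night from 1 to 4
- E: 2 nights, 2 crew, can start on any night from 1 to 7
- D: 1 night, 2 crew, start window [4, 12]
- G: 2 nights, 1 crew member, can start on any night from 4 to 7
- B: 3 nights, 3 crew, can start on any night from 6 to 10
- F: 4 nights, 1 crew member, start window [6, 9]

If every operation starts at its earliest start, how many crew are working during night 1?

9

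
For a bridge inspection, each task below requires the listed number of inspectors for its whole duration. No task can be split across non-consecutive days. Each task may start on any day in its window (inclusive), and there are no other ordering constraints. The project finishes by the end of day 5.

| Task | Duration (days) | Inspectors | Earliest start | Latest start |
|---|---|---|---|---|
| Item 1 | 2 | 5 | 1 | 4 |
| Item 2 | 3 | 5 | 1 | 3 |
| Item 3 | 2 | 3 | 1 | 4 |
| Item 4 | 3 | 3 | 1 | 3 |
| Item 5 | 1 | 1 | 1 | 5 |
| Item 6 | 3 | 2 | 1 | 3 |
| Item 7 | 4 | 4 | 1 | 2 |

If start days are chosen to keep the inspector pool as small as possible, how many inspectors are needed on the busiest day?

Early-start (Item 1@1, Item 2@1, Item 3@1, Item 4@1, Item 5@1, Item 6@1, Item 7@1) gives peak 23: d1:23  d2:22  d3:14  d4:4  d5:0.
Shift Item 3→4, Item 4→3, Item 6→3, Item 7→2.
Schedule Item 1@1, Item 2@1, Item 3@4, Item 4@3, Item 5@1, Item 6@3, Item 7@2: d1:11  d2:14  d3:14  d4:12  d5:12 — peak 14.

14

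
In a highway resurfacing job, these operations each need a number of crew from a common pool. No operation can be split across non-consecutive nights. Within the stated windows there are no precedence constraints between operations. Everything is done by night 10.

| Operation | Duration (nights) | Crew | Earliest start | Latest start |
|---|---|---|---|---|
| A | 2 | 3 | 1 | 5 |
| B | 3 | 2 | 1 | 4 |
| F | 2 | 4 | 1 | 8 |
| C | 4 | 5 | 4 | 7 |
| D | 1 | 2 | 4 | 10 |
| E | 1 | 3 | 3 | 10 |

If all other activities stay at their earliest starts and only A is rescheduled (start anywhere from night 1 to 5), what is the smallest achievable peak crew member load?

8

A@1: n1:9  n2:9  n3:5  n4:7  n5:5  n6:5  n7:5  n8:0  n9:0  n10:0 → peak 9
A@2: n1:6  n2:9  n3:8  n4:7  n5:5  n6:5  n7:5  n8:0  n9:0  n10:0 → peak 9
A@3: n1:6  n2:6  n3:8  n4:10  n5:5  n6:5  n7:5  n8:0  n9:0  n10:0 → peak 10
A@4: n1:6  n2:6  n3:5  n4:10  n5:8  n6:5  n7:5  n8:0  n9:0  n10:0 → peak 10
A@5: n1:6  n2:6  n3:5  n4:7  n5:8  n6:8  n7:5  n8:0  n9:0  n10:0 → peak 8
Best is A@5, peak 8.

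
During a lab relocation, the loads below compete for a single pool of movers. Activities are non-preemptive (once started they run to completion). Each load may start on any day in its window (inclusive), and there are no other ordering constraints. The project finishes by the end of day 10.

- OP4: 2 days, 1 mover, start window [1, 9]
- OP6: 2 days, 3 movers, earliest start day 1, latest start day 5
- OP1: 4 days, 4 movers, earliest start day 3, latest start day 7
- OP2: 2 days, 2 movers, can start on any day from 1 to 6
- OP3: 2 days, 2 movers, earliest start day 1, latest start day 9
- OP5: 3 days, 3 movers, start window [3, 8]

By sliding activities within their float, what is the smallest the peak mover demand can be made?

5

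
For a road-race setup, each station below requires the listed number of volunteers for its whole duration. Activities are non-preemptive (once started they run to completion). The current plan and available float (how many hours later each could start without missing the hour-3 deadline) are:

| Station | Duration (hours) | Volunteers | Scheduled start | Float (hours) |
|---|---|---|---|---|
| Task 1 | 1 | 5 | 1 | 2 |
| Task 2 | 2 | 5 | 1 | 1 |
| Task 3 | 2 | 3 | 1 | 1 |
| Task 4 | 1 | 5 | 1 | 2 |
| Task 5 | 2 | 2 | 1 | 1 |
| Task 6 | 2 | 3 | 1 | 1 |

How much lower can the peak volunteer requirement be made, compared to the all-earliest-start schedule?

Early-start peak: h1:23  h2:13  h3:0 ⇒ 23.
Leveled (Task 1@1, Task 2@1, Task 3@1, Task 4@3, Task 5@2, Task 6@2): h1:13  h2:13  h3:10 ⇒ 13.
Reduction 23 − 13 = 10.

10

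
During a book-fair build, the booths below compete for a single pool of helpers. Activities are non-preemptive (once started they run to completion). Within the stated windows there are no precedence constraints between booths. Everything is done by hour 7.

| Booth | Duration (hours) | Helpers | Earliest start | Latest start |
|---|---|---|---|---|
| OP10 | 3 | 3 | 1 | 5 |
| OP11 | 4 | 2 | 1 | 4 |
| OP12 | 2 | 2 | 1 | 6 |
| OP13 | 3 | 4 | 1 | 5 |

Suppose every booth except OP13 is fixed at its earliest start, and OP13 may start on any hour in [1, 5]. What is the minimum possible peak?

7

OP13@1: h1:11  h2:11  h3:9  h4:2  h5:0  h6:0  h7:0 → peak 11
OP13@2: h1:7  h2:11  h3:9  h4:6  h5:0  h6:0  h7:0 → peak 11
OP13@3: h1:7  h2:7  h3:9  h4:6  h5:4  h6:0  h7:0 → peak 9
OP13@4: h1:7  h2:7  h3:5  h4:6  h5:4  h6:4  h7:0 → peak 7
OP13@5: h1:7  h2:7  h3:5  h4:2  h5:4  h6:4  h7:4 → peak 7
Best is OP13@4, peak 7.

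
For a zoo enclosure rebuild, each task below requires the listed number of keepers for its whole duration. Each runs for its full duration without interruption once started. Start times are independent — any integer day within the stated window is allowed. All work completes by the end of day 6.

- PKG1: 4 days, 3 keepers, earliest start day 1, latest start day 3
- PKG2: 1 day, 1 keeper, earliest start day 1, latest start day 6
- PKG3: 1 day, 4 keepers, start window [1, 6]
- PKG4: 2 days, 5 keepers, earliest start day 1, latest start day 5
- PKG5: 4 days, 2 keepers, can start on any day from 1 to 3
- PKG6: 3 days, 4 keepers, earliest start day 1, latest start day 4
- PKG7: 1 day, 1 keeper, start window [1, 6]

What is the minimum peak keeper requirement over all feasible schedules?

9

Early-start (PKG1@1, PKG2@1, PKG3@1, PKG4@1, PKG5@1, PKG6@1, PKG7@1) gives peak 20: d1:20  d2:14  d3:9  d4:5  d5:0  d6:0.
Shift PKG4→5, PKG5→2, PKG6→2.
Schedule PKG1@1, PKG2@1, PKG3@1, PKG4@5, PKG5@2, PKG6@2, PKG7@1: d1:9  d2:9  d3:9  d4:9  d5:7  d6:5 — peak 9.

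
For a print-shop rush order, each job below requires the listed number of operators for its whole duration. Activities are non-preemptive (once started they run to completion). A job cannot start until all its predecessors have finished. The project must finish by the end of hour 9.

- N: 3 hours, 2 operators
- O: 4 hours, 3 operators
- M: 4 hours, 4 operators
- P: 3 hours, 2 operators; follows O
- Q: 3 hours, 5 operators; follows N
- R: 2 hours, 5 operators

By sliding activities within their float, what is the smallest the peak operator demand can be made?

9

Early-start (N@1, O@1, M@1, P@5, Q@4, R@1) gives peak 14: h1:14  h2:14  h3:9  h4:12  h5:7  h6:7  h7:2  h8:0  h9:0.
Shift Q→5, R→8.
Schedule N@1, O@1, M@1, P@5, Q@5, R@8: h1:9  h2:9  h3:9  h4:7  h5:7  h6:7  h7:7  h8:5  h9:5 — peak 9.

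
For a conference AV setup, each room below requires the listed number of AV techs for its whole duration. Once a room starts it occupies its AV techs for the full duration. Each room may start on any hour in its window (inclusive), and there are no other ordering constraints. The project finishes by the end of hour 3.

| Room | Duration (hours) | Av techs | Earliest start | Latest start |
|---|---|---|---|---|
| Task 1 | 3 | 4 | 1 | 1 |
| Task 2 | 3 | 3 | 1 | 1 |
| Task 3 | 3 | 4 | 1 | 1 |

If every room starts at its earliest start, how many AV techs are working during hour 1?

At early start, hour 1 has: Task 1, Task 2, Task 3.
Demand: 4 + 3 + 4 = 11.

11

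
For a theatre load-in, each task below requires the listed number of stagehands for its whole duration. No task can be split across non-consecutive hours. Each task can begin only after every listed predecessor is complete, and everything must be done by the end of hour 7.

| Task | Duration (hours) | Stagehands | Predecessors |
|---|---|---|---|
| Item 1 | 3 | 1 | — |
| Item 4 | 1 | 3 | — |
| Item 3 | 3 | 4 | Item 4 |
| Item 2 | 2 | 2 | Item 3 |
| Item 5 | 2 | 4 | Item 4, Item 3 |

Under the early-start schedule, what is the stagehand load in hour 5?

6

At early start, hour 5 has: Item 2, Item 5.
Demand: 2 + 4 = 6.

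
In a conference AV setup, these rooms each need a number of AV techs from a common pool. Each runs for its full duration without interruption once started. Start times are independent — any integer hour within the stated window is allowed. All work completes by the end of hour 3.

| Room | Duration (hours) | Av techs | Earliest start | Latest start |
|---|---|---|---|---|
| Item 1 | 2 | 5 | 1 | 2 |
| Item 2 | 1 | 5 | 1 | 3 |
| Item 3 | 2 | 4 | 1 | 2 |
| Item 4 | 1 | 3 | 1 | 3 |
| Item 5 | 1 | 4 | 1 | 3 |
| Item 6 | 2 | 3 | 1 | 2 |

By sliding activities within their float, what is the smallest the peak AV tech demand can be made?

12

Early-start (Item 1@1, Item 2@1, Item 3@1, Item 4@1, Item 5@1, Item 6@1) gives peak 24: h1:24  h2:12  h3:0.
Shift Item 2→3, Item 5→3, Item 6→2.
Schedule Item 1@1, Item 2@3, Item 3@1, Item 4@1, Item 5@3, Item 6@2: h1:12  h2:12  h3:12 — peak 12.
Total AV tech-hours = 36 over 3 hours ⇒ peak ≥ ⌈36/3⌉ = 12, so 12 is optimal.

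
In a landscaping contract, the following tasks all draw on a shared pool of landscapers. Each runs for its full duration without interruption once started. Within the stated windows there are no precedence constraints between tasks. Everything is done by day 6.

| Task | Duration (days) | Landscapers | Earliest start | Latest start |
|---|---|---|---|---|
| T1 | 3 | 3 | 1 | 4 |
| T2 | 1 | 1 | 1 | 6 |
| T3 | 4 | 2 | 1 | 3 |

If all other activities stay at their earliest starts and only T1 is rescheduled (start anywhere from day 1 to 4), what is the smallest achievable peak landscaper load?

T1@1: d1:6  d2:5  d3:5  d4:2  d5:0  d6:0 → peak 6
T1@2: d1:3  d2:5  d3:5  d4:5  d5:0  d6:0 → peak 5
T1@3: d1:3  d2:2  d3:5  d4:5  d5:3  d6:0 → peak 5
T1@4: d1:3  d2:2  d3:2  d4:5  d5:3  d6:3 → peak 5
Best is T1@2, peak 5.

5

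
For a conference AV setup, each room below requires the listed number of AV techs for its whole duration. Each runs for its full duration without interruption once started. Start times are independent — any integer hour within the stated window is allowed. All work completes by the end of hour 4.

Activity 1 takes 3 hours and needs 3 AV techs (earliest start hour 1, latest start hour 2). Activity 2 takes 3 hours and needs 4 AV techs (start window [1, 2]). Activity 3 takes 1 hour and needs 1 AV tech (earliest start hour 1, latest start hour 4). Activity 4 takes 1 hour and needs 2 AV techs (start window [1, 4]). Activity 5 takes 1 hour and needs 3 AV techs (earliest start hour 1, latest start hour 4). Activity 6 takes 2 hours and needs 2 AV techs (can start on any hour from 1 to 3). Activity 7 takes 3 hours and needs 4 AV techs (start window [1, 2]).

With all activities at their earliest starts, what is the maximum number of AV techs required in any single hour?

Early-start schedule: Activity 1@1, Activity 2@1, Activity 3@1, Activity 4@1, Activity 5@1, Activity 6@1, Activity 7@1.
Load per hour: hour 1: 19, hour 2: 13, hour 3: 11, hour 4: 0.
Peak is 19.

19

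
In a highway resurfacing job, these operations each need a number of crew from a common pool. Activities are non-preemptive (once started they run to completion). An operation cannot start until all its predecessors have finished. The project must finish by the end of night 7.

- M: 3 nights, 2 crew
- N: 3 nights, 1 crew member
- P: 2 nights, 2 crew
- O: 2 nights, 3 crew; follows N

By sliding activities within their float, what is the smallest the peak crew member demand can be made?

3

Early-start (M@1, N@1, P@1, O@4) gives peak 5: n1:5  n2:5  n3:3  n4:3  n5:3  n6:0  n7:0.
Shift P→4, O→6.
Schedule M@1, N@1, P@4, O@6: n1:3  n2:3  n3:3  n4:2  n5:2  n6:3  n7:3 — peak 3.
Total crew member-nights = 19 over 7 nights ⇒ peak ≥ ⌈19/7⌉ = 3, so 3 is optimal.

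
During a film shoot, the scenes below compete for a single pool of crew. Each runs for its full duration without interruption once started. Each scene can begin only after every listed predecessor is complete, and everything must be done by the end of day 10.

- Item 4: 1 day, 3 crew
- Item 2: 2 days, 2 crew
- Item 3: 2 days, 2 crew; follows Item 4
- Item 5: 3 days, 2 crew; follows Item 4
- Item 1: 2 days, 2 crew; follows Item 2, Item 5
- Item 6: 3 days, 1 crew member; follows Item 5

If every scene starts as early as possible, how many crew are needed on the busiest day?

6

Early-start schedule: Item 4@1, Item 2@1, Item 3@2, Item 5@2, Item 1@5, Item 6@5.
Load per day: day 1: 5, day 2: 6, day 3: 4, day 4: 2, day 5: 3, day 6: 3, day 7: 1, day 8: 0, day 9: 0, day 10: 0.
Peak is 6.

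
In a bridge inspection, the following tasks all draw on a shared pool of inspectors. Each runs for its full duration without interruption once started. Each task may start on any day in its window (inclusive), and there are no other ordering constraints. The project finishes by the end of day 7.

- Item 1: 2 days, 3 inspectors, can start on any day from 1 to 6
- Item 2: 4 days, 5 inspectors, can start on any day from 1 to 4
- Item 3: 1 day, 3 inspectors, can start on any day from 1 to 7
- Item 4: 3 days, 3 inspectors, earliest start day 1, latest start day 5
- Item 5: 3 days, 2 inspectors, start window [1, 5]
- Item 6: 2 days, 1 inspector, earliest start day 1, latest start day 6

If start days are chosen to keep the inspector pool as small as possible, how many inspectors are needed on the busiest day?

Early-start (Item 1@1, Item 2@1, Item 3@1, Item 4@1, Item 5@1, Item 6@1) gives peak 17: d1:17  d2:14  d3:10  d4:5  d5:0  d6:0  d7:0.
Shift Item 2→4, Item 3→3, Item 5→4.
Schedule Item 1@1, Item 2@4, Item 3@3, Item 4@1, Item 5@4, Item 6@1: d1:7  d2:7  d3:6  d4:7  d5:7  d6:7  d7:5 — peak 7.
Total inspector-days = 46 over 7 days ⇒ peak ≥ ⌈46/7⌉ = 7, so 7 is optimal.

7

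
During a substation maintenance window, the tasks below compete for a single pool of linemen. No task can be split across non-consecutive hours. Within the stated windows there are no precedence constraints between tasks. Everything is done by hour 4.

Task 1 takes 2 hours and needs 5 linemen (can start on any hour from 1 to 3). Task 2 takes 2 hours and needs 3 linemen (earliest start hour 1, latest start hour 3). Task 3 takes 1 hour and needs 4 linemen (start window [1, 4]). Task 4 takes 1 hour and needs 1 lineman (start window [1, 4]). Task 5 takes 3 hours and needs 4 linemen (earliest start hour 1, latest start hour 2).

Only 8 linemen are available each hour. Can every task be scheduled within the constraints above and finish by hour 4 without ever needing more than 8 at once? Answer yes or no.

no

Total lineman-hours = 33; over 4 hours the average is 33/4 > 8, so some hour must exceed 8.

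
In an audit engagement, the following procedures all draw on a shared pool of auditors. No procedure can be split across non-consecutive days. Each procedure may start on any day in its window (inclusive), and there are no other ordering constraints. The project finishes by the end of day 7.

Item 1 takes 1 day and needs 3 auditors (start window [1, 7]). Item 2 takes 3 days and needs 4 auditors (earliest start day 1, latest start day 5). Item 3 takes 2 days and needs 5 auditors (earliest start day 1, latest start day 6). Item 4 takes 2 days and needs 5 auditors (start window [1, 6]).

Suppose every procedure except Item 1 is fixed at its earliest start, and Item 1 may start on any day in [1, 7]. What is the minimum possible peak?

Item 1@1: d1:17  d2:14  d3:4  d4:0  d5:0  d6:0  d7:0 → peak 17
Item 1@2: d1:14  d2:17  d3:4  d4:0  d5:0  d6:0  d7:0 → peak 17
Item 1@3: d1:14  d2:14  d3:7  d4:0  d5:0  d6:0  d7:0 → peak 14
Item 1@4: d1:14  d2:14  d3:4  d4:3  d5:0  d6:0  d7:0 → peak 14
Item 1@5: d1:14  d2:14  d3:4  d4:0  d5:3  d6:0  d7:0 → peak 14
Item 1@6: d1:14  d2:14  d3:4  d4:0  d5:0  d6:3  d7:0 → peak 14
Item 1@7: d1:14  d2:14  d3:4  d4:0  d5:0  d6:0  d7:3 → peak 14
Best is Item 1@3, peak 14.

14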